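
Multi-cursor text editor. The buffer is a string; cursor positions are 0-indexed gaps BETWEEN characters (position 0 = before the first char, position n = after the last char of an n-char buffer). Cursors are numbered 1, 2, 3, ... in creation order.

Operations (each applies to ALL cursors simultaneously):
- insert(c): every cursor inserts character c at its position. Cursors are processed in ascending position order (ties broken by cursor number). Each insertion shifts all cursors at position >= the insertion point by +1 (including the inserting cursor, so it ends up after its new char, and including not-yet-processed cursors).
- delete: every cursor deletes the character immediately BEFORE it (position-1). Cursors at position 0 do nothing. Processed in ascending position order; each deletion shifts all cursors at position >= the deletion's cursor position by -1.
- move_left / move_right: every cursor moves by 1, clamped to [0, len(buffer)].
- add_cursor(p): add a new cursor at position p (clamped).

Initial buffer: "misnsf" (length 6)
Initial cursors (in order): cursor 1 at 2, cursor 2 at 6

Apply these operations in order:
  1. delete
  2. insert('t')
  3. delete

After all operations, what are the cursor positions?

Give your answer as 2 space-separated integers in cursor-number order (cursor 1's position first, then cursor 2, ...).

After op 1 (delete): buffer="msns" (len 4), cursors c1@1 c2@4, authorship ....
After op 2 (insert('t')): buffer="mtsnst" (len 6), cursors c1@2 c2@6, authorship .1...2
After op 3 (delete): buffer="msns" (len 4), cursors c1@1 c2@4, authorship ....

Answer: 1 4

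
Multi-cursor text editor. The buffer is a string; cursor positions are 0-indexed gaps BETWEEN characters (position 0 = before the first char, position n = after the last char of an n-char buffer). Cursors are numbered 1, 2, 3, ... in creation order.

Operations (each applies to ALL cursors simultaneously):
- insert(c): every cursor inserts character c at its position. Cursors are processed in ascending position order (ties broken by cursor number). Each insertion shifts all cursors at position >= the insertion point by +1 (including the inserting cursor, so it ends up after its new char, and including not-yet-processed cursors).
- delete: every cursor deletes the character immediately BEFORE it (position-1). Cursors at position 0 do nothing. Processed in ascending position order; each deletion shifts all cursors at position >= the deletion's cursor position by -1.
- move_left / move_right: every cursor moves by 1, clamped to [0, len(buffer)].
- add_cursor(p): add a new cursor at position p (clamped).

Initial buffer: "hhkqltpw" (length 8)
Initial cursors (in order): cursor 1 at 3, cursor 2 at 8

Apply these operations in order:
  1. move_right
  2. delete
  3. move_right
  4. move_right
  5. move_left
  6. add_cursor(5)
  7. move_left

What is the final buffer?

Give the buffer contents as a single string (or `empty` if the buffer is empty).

After op 1 (move_right): buffer="hhkqltpw" (len 8), cursors c1@4 c2@8, authorship ........
After op 2 (delete): buffer="hhkltp" (len 6), cursors c1@3 c2@6, authorship ......
After op 3 (move_right): buffer="hhkltp" (len 6), cursors c1@4 c2@6, authorship ......
After op 4 (move_right): buffer="hhkltp" (len 6), cursors c1@5 c2@6, authorship ......
After op 5 (move_left): buffer="hhkltp" (len 6), cursors c1@4 c2@5, authorship ......
After op 6 (add_cursor(5)): buffer="hhkltp" (len 6), cursors c1@4 c2@5 c3@5, authorship ......
After op 7 (move_left): buffer="hhkltp" (len 6), cursors c1@3 c2@4 c3@4, authorship ......

Answer: hhkltp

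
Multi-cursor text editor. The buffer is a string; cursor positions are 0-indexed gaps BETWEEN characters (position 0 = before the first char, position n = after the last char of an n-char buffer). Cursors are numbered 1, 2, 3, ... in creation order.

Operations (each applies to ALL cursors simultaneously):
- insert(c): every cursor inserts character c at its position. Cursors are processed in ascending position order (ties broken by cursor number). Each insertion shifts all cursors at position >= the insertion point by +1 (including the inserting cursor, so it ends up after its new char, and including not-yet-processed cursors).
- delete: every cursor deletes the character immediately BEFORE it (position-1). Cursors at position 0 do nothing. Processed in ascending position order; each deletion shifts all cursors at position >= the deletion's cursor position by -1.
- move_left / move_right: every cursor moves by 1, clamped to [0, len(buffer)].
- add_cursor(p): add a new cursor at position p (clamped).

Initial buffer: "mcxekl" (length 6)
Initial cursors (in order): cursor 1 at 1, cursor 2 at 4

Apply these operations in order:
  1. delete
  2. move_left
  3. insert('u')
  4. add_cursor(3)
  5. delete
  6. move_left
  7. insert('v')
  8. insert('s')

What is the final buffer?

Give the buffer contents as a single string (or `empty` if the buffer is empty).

Answer: vvvsssxkl

Derivation:
After op 1 (delete): buffer="cxkl" (len 4), cursors c1@0 c2@2, authorship ....
After op 2 (move_left): buffer="cxkl" (len 4), cursors c1@0 c2@1, authorship ....
After op 3 (insert('u')): buffer="ucuxkl" (len 6), cursors c1@1 c2@3, authorship 1.2...
After op 4 (add_cursor(3)): buffer="ucuxkl" (len 6), cursors c1@1 c2@3 c3@3, authorship 1.2...
After op 5 (delete): buffer="xkl" (len 3), cursors c1@0 c2@0 c3@0, authorship ...
After op 6 (move_left): buffer="xkl" (len 3), cursors c1@0 c2@0 c3@0, authorship ...
After op 7 (insert('v')): buffer="vvvxkl" (len 6), cursors c1@3 c2@3 c3@3, authorship 123...
After op 8 (insert('s')): buffer="vvvsssxkl" (len 9), cursors c1@6 c2@6 c3@6, authorship 123123...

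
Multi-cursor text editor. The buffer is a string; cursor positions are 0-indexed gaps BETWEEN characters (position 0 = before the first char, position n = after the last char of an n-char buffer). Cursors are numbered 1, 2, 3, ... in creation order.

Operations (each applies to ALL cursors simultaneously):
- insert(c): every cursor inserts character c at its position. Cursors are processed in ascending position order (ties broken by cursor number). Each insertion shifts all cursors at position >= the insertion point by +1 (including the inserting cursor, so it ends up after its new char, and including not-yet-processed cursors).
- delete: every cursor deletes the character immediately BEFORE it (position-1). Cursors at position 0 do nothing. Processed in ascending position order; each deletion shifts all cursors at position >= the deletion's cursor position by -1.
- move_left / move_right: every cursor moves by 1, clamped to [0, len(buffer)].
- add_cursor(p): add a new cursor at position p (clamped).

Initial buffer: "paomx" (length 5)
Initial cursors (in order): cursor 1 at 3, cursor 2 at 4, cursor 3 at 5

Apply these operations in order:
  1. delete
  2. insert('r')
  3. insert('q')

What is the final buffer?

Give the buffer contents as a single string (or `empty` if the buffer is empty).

Answer: parrrqqq

Derivation:
After op 1 (delete): buffer="pa" (len 2), cursors c1@2 c2@2 c3@2, authorship ..
After op 2 (insert('r')): buffer="parrr" (len 5), cursors c1@5 c2@5 c3@5, authorship ..123
After op 3 (insert('q')): buffer="parrrqqq" (len 8), cursors c1@8 c2@8 c3@8, authorship ..123123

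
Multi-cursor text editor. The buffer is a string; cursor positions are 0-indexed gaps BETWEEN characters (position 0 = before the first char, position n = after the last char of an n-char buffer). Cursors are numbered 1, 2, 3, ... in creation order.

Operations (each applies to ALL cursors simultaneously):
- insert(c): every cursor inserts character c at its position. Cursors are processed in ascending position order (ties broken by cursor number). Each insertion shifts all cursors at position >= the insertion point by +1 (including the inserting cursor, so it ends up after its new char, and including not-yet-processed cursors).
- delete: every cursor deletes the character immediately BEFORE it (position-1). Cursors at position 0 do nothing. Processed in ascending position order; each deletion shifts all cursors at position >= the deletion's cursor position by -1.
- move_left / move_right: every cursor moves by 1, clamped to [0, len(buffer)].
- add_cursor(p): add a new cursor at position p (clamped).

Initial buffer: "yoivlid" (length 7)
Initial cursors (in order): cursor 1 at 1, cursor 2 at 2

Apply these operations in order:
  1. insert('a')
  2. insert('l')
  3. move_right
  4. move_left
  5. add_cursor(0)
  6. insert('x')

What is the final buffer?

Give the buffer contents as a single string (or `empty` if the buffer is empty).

After op 1 (insert('a')): buffer="yaoaivlid" (len 9), cursors c1@2 c2@4, authorship .1.2.....
After op 2 (insert('l')): buffer="yaloalivlid" (len 11), cursors c1@3 c2@6, authorship .11.22.....
After op 3 (move_right): buffer="yaloalivlid" (len 11), cursors c1@4 c2@7, authorship .11.22.....
After op 4 (move_left): buffer="yaloalivlid" (len 11), cursors c1@3 c2@6, authorship .11.22.....
After op 5 (add_cursor(0)): buffer="yaloalivlid" (len 11), cursors c3@0 c1@3 c2@6, authorship .11.22.....
After op 6 (insert('x')): buffer="xyalxoalxivlid" (len 14), cursors c3@1 c1@5 c2@9, authorship 3.111.222.....

Answer: xyalxoalxivlid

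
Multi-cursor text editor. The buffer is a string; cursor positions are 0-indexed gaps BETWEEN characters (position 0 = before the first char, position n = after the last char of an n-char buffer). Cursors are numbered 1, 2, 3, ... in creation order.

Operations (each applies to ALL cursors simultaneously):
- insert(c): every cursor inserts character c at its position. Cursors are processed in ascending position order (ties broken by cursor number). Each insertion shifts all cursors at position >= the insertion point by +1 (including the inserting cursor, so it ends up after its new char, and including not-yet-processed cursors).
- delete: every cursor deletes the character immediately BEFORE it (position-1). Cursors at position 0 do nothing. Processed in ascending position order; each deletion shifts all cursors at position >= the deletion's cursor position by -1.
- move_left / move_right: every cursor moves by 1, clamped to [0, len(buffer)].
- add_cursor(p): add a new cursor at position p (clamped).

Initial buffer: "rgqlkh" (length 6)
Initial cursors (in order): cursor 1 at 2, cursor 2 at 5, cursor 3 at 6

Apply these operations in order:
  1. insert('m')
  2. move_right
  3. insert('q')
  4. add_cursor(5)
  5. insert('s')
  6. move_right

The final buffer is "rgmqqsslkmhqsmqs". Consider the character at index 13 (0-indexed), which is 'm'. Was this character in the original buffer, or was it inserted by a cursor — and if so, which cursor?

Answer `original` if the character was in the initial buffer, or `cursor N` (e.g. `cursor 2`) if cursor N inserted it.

Answer: cursor 3

Derivation:
After op 1 (insert('m')): buffer="rgmqlkmhm" (len 9), cursors c1@3 c2@7 c3@9, authorship ..1...2.3
After op 2 (move_right): buffer="rgmqlkmhm" (len 9), cursors c1@4 c2@8 c3@9, authorship ..1...2.3
After op 3 (insert('q')): buffer="rgmqqlkmhqmq" (len 12), cursors c1@5 c2@10 c3@12, authorship ..1.1..2.233
After op 4 (add_cursor(5)): buffer="rgmqqlkmhqmq" (len 12), cursors c1@5 c4@5 c2@10 c3@12, authorship ..1.1..2.233
After op 5 (insert('s')): buffer="rgmqqsslkmhqsmqs" (len 16), cursors c1@7 c4@7 c2@13 c3@16, authorship ..1.114..2.22333
After op 6 (move_right): buffer="rgmqqsslkmhqsmqs" (len 16), cursors c1@8 c4@8 c2@14 c3@16, authorship ..1.114..2.22333
Authorship (.=original, N=cursor N): . . 1 . 1 1 4 . . 2 . 2 2 3 3 3
Index 13: author = 3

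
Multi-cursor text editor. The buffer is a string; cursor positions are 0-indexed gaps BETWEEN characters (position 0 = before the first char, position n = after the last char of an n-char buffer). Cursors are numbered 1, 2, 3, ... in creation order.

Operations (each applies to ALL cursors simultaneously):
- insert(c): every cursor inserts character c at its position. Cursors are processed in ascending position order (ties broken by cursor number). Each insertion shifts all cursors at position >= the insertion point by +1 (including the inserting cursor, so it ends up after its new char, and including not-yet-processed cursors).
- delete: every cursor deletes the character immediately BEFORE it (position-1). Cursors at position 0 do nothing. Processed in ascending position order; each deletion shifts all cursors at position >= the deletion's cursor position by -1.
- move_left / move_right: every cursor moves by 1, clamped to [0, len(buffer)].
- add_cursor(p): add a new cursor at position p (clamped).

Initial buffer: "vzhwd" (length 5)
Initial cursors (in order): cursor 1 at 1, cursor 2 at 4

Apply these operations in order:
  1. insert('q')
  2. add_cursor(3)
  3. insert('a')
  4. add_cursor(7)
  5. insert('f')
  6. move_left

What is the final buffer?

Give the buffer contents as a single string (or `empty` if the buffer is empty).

After op 1 (insert('q')): buffer="vqzhwqd" (len 7), cursors c1@2 c2@6, authorship .1...2.
After op 2 (add_cursor(3)): buffer="vqzhwqd" (len 7), cursors c1@2 c3@3 c2@6, authorship .1...2.
After op 3 (insert('a')): buffer="vqazahwqad" (len 10), cursors c1@3 c3@5 c2@9, authorship .11.3..22.
After op 4 (add_cursor(7)): buffer="vqazahwqad" (len 10), cursors c1@3 c3@5 c4@7 c2@9, authorship .11.3..22.
After op 5 (insert('f')): buffer="vqafzafhwfqafd" (len 14), cursors c1@4 c3@7 c4@10 c2@13, authorship .111.33..4222.
After op 6 (move_left): buffer="vqafzafhwfqafd" (len 14), cursors c1@3 c3@6 c4@9 c2@12, authorship .111.33..4222.

Answer: vqafzafhwfqafd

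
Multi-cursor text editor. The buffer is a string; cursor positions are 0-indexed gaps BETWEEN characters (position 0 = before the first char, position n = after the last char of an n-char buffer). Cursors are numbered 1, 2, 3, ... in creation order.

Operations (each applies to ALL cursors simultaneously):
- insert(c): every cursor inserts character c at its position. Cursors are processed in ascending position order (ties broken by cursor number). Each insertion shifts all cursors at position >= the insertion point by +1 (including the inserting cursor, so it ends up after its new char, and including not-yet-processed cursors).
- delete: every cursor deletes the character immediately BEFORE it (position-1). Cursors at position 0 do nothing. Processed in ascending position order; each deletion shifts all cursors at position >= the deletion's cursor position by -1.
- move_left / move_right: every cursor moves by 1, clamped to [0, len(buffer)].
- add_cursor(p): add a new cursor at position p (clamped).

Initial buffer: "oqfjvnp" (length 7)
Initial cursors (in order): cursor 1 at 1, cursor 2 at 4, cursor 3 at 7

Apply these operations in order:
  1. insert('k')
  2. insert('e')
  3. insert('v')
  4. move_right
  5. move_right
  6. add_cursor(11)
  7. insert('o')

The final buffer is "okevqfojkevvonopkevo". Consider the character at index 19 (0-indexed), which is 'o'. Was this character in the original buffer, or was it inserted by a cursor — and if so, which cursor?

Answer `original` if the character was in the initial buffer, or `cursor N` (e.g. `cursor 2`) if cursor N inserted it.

Answer: cursor 3

Derivation:
After op 1 (insert('k')): buffer="okqfjkvnpk" (len 10), cursors c1@2 c2@6 c3@10, authorship .1...2...3
After op 2 (insert('e')): buffer="okeqfjkevnpke" (len 13), cursors c1@3 c2@8 c3@13, authorship .11...22...33
After op 3 (insert('v')): buffer="okevqfjkevvnpkev" (len 16), cursors c1@4 c2@10 c3@16, authorship .111...222...333
After op 4 (move_right): buffer="okevqfjkevvnpkev" (len 16), cursors c1@5 c2@11 c3@16, authorship .111...222...333
After op 5 (move_right): buffer="okevqfjkevvnpkev" (len 16), cursors c1@6 c2@12 c3@16, authorship .111...222...333
After op 6 (add_cursor(11)): buffer="okevqfjkevvnpkev" (len 16), cursors c1@6 c4@11 c2@12 c3@16, authorship .111...222...333
After op 7 (insert('o')): buffer="okevqfojkevvonopkevo" (len 20), cursors c1@7 c4@13 c2@15 c3@20, authorship .111..1.222.4.2.3333
Authorship (.=original, N=cursor N): . 1 1 1 . . 1 . 2 2 2 . 4 . 2 . 3 3 3 3
Index 19: author = 3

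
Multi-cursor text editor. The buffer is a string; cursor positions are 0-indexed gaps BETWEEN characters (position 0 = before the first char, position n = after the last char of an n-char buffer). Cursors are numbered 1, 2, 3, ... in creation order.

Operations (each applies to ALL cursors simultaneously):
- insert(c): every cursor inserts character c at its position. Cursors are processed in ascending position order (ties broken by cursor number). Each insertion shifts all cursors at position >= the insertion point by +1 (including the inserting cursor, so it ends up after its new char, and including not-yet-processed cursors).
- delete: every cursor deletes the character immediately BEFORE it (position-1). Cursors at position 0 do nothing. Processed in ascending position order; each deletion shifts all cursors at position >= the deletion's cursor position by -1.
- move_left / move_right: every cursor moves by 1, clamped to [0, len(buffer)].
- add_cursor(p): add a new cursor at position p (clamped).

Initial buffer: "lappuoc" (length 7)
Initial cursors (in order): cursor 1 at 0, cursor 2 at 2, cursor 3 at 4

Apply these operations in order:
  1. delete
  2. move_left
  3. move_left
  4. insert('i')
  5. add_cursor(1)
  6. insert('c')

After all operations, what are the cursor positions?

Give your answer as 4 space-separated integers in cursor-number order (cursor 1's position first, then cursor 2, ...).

After op 1 (delete): buffer="lpuoc" (len 5), cursors c1@0 c2@1 c3@2, authorship .....
After op 2 (move_left): buffer="lpuoc" (len 5), cursors c1@0 c2@0 c3@1, authorship .....
After op 3 (move_left): buffer="lpuoc" (len 5), cursors c1@0 c2@0 c3@0, authorship .....
After op 4 (insert('i')): buffer="iiilpuoc" (len 8), cursors c1@3 c2@3 c3@3, authorship 123.....
After op 5 (add_cursor(1)): buffer="iiilpuoc" (len 8), cursors c4@1 c1@3 c2@3 c3@3, authorship 123.....
After op 6 (insert('c')): buffer="iciiccclpuoc" (len 12), cursors c4@2 c1@7 c2@7 c3@7, authorship 1423123.....

Answer: 7 7 7 2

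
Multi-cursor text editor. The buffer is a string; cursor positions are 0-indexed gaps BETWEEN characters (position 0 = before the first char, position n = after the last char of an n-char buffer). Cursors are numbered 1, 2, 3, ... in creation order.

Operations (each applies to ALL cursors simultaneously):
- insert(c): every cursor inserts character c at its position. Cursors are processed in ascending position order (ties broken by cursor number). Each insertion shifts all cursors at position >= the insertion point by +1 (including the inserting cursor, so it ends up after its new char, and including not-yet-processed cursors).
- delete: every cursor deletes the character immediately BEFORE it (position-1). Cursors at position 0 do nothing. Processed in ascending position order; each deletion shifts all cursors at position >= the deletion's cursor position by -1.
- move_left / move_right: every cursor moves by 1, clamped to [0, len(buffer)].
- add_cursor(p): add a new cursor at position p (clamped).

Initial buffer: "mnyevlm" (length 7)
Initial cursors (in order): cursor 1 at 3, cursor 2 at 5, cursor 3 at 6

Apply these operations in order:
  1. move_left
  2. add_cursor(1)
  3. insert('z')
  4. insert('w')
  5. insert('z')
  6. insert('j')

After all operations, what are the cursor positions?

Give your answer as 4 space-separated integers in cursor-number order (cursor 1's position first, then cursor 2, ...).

After op 1 (move_left): buffer="mnyevlm" (len 7), cursors c1@2 c2@4 c3@5, authorship .......
After op 2 (add_cursor(1)): buffer="mnyevlm" (len 7), cursors c4@1 c1@2 c2@4 c3@5, authorship .......
After op 3 (insert('z')): buffer="mznzyezvzlm" (len 11), cursors c4@2 c1@4 c2@7 c3@9, authorship .4.1..2.3..
After op 4 (insert('w')): buffer="mzwnzwyezwvzwlm" (len 15), cursors c4@3 c1@6 c2@10 c3@13, authorship .44.11..22.33..
After op 5 (insert('z')): buffer="mzwznzwzyezwzvzwzlm" (len 19), cursors c4@4 c1@8 c2@13 c3@17, authorship .444.111..222.333..
After op 6 (insert('j')): buffer="mzwzjnzwzjyezwzjvzwzjlm" (len 23), cursors c4@5 c1@10 c2@16 c3@21, authorship .4444.1111..2222.3333..

Answer: 10 16 21 5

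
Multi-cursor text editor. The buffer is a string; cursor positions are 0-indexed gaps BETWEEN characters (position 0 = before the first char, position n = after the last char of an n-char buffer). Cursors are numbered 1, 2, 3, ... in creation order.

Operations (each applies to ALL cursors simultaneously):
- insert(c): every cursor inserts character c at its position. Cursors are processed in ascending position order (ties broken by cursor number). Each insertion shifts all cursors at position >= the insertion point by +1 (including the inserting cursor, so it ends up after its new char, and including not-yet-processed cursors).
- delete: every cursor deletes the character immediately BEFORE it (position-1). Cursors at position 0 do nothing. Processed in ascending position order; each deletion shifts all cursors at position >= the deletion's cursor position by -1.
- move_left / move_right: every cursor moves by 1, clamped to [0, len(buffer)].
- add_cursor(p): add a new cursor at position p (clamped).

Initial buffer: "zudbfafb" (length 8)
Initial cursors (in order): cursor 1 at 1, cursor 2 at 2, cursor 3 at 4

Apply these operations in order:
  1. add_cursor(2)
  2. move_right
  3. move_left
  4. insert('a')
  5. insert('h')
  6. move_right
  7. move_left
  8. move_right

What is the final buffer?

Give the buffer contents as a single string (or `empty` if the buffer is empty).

Answer: zahuaahhdbahfafb

Derivation:
After op 1 (add_cursor(2)): buffer="zudbfafb" (len 8), cursors c1@1 c2@2 c4@2 c3@4, authorship ........
After op 2 (move_right): buffer="zudbfafb" (len 8), cursors c1@2 c2@3 c4@3 c3@5, authorship ........
After op 3 (move_left): buffer="zudbfafb" (len 8), cursors c1@1 c2@2 c4@2 c3@4, authorship ........
After op 4 (insert('a')): buffer="zauaadbafafb" (len 12), cursors c1@2 c2@5 c4@5 c3@8, authorship .1.24..3....
After op 5 (insert('h')): buffer="zahuaahhdbahfafb" (len 16), cursors c1@3 c2@8 c4@8 c3@12, authorship .11.2424..33....
After op 6 (move_right): buffer="zahuaahhdbahfafb" (len 16), cursors c1@4 c2@9 c4@9 c3@13, authorship .11.2424..33....
After op 7 (move_left): buffer="zahuaahhdbahfafb" (len 16), cursors c1@3 c2@8 c4@8 c3@12, authorship .11.2424..33....
After op 8 (move_right): buffer="zahuaahhdbahfafb" (len 16), cursors c1@4 c2@9 c4@9 c3@13, authorship .11.2424..33....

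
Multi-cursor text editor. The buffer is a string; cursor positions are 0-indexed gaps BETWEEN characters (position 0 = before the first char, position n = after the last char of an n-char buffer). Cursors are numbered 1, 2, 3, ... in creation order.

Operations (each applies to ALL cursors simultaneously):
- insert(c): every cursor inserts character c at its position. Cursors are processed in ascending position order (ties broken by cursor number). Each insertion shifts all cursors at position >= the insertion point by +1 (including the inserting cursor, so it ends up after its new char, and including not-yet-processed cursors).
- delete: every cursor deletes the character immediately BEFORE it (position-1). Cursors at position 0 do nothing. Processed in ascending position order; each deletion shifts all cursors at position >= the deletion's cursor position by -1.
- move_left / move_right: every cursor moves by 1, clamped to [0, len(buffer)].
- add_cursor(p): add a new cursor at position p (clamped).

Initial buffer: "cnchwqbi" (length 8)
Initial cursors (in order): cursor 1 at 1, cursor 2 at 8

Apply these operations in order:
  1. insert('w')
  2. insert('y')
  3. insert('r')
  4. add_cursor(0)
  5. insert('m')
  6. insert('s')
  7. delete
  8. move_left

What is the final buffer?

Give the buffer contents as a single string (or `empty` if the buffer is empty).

Answer: mcwyrmnchwqbiwyrm

Derivation:
After op 1 (insert('w')): buffer="cwnchwqbiw" (len 10), cursors c1@2 c2@10, authorship .1.......2
After op 2 (insert('y')): buffer="cwynchwqbiwy" (len 12), cursors c1@3 c2@12, authorship .11.......22
After op 3 (insert('r')): buffer="cwyrnchwqbiwyr" (len 14), cursors c1@4 c2@14, authorship .111.......222
After op 4 (add_cursor(0)): buffer="cwyrnchwqbiwyr" (len 14), cursors c3@0 c1@4 c2@14, authorship .111.......222
After op 5 (insert('m')): buffer="mcwyrmnchwqbiwyrm" (len 17), cursors c3@1 c1@6 c2@17, authorship 3.1111.......2222
After op 6 (insert('s')): buffer="mscwyrmsnchwqbiwyrms" (len 20), cursors c3@2 c1@8 c2@20, authorship 33.11111.......22222
After op 7 (delete): buffer="mcwyrmnchwqbiwyrm" (len 17), cursors c3@1 c1@6 c2@17, authorship 3.1111.......2222
After op 8 (move_left): buffer="mcwyrmnchwqbiwyrm" (len 17), cursors c3@0 c1@5 c2@16, authorship 3.1111.......2222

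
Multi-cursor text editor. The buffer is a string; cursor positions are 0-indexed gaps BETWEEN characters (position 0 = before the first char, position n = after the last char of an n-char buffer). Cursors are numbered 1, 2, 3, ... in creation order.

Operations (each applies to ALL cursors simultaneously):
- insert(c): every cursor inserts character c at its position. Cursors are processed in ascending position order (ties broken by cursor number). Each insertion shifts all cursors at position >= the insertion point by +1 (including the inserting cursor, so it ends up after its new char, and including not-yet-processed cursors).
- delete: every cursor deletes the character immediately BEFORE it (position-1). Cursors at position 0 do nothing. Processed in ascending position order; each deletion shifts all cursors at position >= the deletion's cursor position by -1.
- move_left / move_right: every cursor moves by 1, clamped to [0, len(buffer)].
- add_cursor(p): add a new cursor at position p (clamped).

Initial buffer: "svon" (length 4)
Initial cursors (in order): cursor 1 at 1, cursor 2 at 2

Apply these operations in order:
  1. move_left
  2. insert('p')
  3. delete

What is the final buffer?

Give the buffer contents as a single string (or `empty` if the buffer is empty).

Answer: svon

Derivation:
After op 1 (move_left): buffer="svon" (len 4), cursors c1@0 c2@1, authorship ....
After op 2 (insert('p')): buffer="pspvon" (len 6), cursors c1@1 c2@3, authorship 1.2...
After op 3 (delete): buffer="svon" (len 4), cursors c1@0 c2@1, authorship ....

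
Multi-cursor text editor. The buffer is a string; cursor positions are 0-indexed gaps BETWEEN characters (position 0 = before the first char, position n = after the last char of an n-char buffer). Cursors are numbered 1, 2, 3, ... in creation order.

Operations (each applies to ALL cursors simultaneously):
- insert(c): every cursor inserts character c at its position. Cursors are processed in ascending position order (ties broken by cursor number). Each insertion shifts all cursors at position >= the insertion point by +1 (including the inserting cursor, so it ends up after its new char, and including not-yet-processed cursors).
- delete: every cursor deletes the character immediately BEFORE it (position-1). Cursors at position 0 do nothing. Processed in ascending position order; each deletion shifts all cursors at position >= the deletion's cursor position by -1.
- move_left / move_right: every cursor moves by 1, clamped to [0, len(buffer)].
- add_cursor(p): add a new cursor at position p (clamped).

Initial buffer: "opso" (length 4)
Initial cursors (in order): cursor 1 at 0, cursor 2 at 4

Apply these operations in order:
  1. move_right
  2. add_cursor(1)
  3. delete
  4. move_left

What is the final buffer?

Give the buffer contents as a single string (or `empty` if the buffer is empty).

Answer: ps

Derivation:
After op 1 (move_right): buffer="opso" (len 4), cursors c1@1 c2@4, authorship ....
After op 2 (add_cursor(1)): buffer="opso" (len 4), cursors c1@1 c3@1 c2@4, authorship ....
After op 3 (delete): buffer="ps" (len 2), cursors c1@0 c3@0 c2@2, authorship ..
After op 4 (move_left): buffer="ps" (len 2), cursors c1@0 c3@0 c2@1, authorship ..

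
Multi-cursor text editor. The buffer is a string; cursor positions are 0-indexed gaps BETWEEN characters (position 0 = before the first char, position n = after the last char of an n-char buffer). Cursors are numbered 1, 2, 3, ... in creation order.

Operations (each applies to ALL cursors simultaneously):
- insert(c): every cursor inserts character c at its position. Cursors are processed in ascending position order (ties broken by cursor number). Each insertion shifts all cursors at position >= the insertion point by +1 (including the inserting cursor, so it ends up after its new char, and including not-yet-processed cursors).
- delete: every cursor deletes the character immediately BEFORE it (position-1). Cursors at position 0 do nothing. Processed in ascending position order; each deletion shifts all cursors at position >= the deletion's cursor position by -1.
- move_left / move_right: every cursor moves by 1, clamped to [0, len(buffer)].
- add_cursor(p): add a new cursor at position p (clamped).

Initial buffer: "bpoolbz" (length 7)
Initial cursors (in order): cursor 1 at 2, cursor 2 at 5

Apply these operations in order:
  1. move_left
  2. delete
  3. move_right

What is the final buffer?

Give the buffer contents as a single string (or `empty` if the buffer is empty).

Answer: polbz

Derivation:
After op 1 (move_left): buffer="bpoolbz" (len 7), cursors c1@1 c2@4, authorship .......
After op 2 (delete): buffer="polbz" (len 5), cursors c1@0 c2@2, authorship .....
After op 3 (move_right): buffer="polbz" (len 5), cursors c1@1 c2@3, authorship .....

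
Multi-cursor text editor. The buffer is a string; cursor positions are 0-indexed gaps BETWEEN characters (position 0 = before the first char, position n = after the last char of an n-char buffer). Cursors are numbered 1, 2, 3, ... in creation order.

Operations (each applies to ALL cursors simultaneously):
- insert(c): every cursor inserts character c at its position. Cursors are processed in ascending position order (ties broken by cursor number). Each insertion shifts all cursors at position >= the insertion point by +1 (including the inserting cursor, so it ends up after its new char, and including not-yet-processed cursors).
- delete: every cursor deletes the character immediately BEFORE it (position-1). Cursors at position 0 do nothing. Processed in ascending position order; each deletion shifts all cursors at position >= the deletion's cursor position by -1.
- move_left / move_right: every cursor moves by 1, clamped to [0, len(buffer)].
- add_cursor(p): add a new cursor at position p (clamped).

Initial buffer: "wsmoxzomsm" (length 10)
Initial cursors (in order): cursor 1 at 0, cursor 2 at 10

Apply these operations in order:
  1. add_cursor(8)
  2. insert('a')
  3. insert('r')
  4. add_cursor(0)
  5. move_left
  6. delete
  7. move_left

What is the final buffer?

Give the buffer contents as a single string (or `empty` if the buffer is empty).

After op 1 (add_cursor(8)): buffer="wsmoxzomsm" (len 10), cursors c1@0 c3@8 c2@10, authorship ..........
After op 2 (insert('a')): buffer="awsmoxzomasma" (len 13), cursors c1@1 c3@10 c2@13, authorship 1........3..2
After op 3 (insert('r')): buffer="arwsmoxzomarsmar" (len 16), cursors c1@2 c3@12 c2@16, authorship 11........33..22
After op 4 (add_cursor(0)): buffer="arwsmoxzomarsmar" (len 16), cursors c4@0 c1@2 c3@12 c2@16, authorship 11........33..22
After op 5 (move_left): buffer="arwsmoxzomarsmar" (len 16), cursors c4@0 c1@1 c3@11 c2@15, authorship 11........33..22
After op 6 (delete): buffer="rwsmoxzomrsmr" (len 13), cursors c1@0 c4@0 c3@9 c2@12, authorship 1........3..2
After op 7 (move_left): buffer="rwsmoxzomrsmr" (len 13), cursors c1@0 c4@0 c3@8 c2@11, authorship 1........3..2

Answer: rwsmoxzomrsmr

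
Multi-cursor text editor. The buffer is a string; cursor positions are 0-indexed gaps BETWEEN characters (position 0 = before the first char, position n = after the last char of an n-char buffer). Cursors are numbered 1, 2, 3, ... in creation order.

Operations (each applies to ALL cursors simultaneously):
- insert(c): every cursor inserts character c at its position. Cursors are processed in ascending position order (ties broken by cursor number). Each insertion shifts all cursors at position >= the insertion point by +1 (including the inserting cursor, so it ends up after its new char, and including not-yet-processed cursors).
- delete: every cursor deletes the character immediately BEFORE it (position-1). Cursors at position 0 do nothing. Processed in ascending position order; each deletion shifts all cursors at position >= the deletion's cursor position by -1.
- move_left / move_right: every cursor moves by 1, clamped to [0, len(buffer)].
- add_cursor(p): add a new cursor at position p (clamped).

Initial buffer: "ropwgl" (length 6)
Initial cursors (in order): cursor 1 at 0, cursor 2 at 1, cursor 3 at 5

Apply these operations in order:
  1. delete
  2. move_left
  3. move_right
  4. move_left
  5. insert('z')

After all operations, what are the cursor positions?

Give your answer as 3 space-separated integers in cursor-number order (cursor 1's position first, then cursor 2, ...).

After op 1 (delete): buffer="opwl" (len 4), cursors c1@0 c2@0 c3@3, authorship ....
After op 2 (move_left): buffer="opwl" (len 4), cursors c1@0 c2@0 c3@2, authorship ....
After op 3 (move_right): buffer="opwl" (len 4), cursors c1@1 c2@1 c3@3, authorship ....
After op 4 (move_left): buffer="opwl" (len 4), cursors c1@0 c2@0 c3@2, authorship ....
After op 5 (insert('z')): buffer="zzopzwl" (len 7), cursors c1@2 c2@2 c3@5, authorship 12..3..

Answer: 2 2 5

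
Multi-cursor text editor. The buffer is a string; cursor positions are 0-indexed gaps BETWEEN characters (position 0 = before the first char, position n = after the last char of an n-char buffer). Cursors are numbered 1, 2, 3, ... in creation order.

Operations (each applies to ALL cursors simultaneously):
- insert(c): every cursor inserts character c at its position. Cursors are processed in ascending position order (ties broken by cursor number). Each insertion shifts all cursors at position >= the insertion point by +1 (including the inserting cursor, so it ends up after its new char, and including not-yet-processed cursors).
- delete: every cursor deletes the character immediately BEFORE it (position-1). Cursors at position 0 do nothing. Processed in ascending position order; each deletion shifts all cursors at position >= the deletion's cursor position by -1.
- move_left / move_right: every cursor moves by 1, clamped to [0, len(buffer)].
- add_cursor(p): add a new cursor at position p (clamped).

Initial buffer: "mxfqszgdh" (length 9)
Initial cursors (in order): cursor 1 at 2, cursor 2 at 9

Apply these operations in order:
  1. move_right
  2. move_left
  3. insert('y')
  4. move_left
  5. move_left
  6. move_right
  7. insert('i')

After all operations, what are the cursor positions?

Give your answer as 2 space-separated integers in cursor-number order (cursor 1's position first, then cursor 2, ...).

After op 1 (move_right): buffer="mxfqszgdh" (len 9), cursors c1@3 c2@9, authorship .........
After op 2 (move_left): buffer="mxfqszgdh" (len 9), cursors c1@2 c2@8, authorship .........
After op 3 (insert('y')): buffer="mxyfqszgdyh" (len 11), cursors c1@3 c2@10, authorship ..1......2.
After op 4 (move_left): buffer="mxyfqszgdyh" (len 11), cursors c1@2 c2@9, authorship ..1......2.
After op 5 (move_left): buffer="mxyfqszgdyh" (len 11), cursors c1@1 c2@8, authorship ..1......2.
After op 6 (move_right): buffer="mxyfqszgdyh" (len 11), cursors c1@2 c2@9, authorship ..1......2.
After op 7 (insert('i')): buffer="mxiyfqszgdiyh" (len 13), cursors c1@3 c2@11, authorship ..11......22.

Answer: 3 11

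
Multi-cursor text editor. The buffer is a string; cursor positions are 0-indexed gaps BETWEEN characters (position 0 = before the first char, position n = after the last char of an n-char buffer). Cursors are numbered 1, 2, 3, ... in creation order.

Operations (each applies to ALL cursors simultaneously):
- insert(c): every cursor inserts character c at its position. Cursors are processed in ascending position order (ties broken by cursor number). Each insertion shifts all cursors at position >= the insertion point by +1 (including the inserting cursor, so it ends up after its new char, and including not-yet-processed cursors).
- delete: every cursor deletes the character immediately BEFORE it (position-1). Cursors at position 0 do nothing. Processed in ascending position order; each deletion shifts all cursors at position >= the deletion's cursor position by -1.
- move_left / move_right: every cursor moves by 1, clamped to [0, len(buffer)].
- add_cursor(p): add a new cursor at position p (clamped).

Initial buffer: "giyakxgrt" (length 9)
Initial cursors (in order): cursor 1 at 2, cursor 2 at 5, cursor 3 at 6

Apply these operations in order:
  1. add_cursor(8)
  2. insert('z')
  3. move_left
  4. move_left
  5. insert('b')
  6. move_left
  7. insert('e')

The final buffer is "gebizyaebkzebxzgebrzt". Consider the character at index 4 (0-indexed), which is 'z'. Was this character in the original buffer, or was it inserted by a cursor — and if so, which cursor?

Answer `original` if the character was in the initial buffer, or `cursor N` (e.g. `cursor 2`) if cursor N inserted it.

After op 1 (add_cursor(8)): buffer="giyakxgrt" (len 9), cursors c1@2 c2@5 c3@6 c4@8, authorship .........
After op 2 (insert('z')): buffer="gizyakzxzgrzt" (len 13), cursors c1@3 c2@7 c3@9 c4@12, authorship ..1...2.3..4.
After op 3 (move_left): buffer="gizyakzxzgrzt" (len 13), cursors c1@2 c2@6 c3@8 c4@11, authorship ..1...2.3..4.
After op 4 (move_left): buffer="gizyakzxzgrzt" (len 13), cursors c1@1 c2@5 c3@7 c4@10, authorship ..1...2.3..4.
After op 5 (insert('b')): buffer="gbizyabkzbxzgbrzt" (len 17), cursors c1@2 c2@7 c3@10 c4@14, authorship .1.1..2.23.3.4.4.
After op 6 (move_left): buffer="gbizyabkzbxzgbrzt" (len 17), cursors c1@1 c2@6 c3@9 c4@13, authorship .1.1..2.23.3.4.4.
After op 7 (insert('e')): buffer="gebizyaebkzebxzgebrzt" (len 21), cursors c1@2 c2@8 c3@12 c4@17, authorship .11.1..22.233.3.44.4.
Authorship (.=original, N=cursor N): . 1 1 . 1 . . 2 2 . 2 3 3 . 3 . 4 4 . 4 .
Index 4: author = 1

Answer: cursor 1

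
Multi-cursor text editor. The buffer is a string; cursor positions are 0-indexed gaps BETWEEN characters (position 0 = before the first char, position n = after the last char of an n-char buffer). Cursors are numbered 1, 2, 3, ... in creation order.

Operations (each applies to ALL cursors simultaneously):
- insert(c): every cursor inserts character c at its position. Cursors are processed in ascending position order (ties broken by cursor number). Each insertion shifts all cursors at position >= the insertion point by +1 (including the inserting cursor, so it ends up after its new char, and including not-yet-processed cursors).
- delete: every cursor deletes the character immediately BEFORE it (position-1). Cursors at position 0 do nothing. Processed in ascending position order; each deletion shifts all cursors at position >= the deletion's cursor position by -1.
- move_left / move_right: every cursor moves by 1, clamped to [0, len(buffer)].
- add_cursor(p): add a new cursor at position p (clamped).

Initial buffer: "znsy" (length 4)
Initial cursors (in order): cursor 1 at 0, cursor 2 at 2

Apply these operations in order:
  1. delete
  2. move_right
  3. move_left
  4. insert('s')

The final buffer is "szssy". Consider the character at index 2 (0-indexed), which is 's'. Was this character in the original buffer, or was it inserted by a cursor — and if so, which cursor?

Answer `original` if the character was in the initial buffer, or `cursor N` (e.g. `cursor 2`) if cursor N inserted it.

After op 1 (delete): buffer="zsy" (len 3), cursors c1@0 c2@1, authorship ...
After op 2 (move_right): buffer="zsy" (len 3), cursors c1@1 c2@2, authorship ...
After op 3 (move_left): buffer="zsy" (len 3), cursors c1@0 c2@1, authorship ...
After op 4 (insert('s')): buffer="szssy" (len 5), cursors c1@1 c2@3, authorship 1.2..
Authorship (.=original, N=cursor N): 1 . 2 . .
Index 2: author = 2

Answer: cursor 2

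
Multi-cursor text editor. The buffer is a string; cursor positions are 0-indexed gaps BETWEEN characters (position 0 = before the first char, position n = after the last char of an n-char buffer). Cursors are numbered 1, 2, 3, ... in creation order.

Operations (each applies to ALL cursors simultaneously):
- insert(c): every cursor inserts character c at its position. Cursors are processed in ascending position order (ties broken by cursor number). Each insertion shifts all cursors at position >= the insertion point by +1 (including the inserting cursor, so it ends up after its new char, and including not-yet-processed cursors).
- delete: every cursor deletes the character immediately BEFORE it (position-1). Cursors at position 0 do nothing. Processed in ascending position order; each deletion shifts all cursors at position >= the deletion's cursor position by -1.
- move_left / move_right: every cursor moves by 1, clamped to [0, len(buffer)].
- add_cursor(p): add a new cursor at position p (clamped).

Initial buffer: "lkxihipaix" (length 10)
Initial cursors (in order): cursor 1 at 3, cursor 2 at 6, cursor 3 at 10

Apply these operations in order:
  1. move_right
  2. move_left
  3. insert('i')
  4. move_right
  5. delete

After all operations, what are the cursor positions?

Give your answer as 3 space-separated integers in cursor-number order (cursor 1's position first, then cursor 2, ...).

After op 1 (move_right): buffer="lkxihipaix" (len 10), cursors c1@4 c2@7 c3@10, authorship ..........
After op 2 (move_left): buffer="lkxihipaix" (len 10), cursors c1@3 c2@6 c3@9, authorship ..........
After op 3 (insert('i')): buffer="lkxiihiipaiix" (len 13), cursors c1@4 c2@8 c3@12, authorship ...1...2...3.
After op 4 (move_right): buffer="lkxiihiipaiix" (len 13), cursors c1@5 c2@9 c3@13, authorship ...1...2...3.
After op 5 (delete): buffer="lkxihiiaii" (len 10), cursors c1@4 c2@7 c3@10, authorship ...1..2..3

Answer: 4 7 10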